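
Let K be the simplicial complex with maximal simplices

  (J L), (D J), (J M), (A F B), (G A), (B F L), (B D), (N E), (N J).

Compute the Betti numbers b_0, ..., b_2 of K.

b_0 = 1, b_1 = 1, b_2 = 0.

Fix the vertex order A < B < D < E < F < G < J < L < M < N and write every simplex with vertices in increasing order. Then dim K = 2 and the simplices of K are:

  0-simplices (10): A, B, D, E, F, G, J, L, M, N
  1-simplices (12): AB, AF, AG, BD, BF, BL, DJ, EN, FL, JL, JM, JN
  2-simplices (2): ABF, BFL

so the chain groups are C_0 ≅ Z^10, C_1 ≅ Z^12, C_2 ≅ Z^2.

The boundary map ∂_1: C_1 → C_0 sends each edge [p,q] (with p < q) to q − p. For instance
  ∂DJ = J − D.
This gives a 10×12 integer matrix of rank 9; reducing to Smith normal form yields diagonal entries (1,1,1,1,1,1,1,1,1).

The boundary map ∂_2: C_2 → C_1 acts by ∂[p,q,r] = [q,r] − [p,r] + [p,q]. For instance
  ∂BFL = FL − BL + BF,
  ∂ABF = BF − AF + AB.
The 12×2 boundary matrix has rank 2 and Smith normal form diag(1,1).

Reading off H_k = ker ∂_k / im ∂_{k+1}:

  H_0: rank C_0 − rank ∂_1 = 10 − 9 = 1, and the invariant factors of ∂_1 are all 1, so H_0 ≅ Z.
  H_1: rank ker ∂_1 − rank ∂_2 = (12 − 9) − 2 = 1, and the invariant factors of ∂_2 are all 1, so H_1 ≅ Z.
  H_2: rank ker ∂_2 − rank ∂_3 = (2 − 2) − 0 = 0, and there is no ∂_3, so H_2 ≅ 0.

Hence the Betti numbers are b_0 = 1, b_1 = 1, b_2 = 0.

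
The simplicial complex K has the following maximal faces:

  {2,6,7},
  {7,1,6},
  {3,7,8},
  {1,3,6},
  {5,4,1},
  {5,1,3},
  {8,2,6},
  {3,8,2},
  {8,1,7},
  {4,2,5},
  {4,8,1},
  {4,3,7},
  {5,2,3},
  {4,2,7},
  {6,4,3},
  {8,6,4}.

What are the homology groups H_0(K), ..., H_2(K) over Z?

Fix the vertex order 1 < 2 < 3 < 4 < 5 < 6 < 7 < 8 and write every simplex with vertices in increasing order. Then dim K = 2 and the simplices of K are:

  0-simplices (8): [1], [2], [3], [4], [5], [6], [7], [8]
  1-simplices (24): (24 of them)
  2-simplices (16): [1,3,5], [1,3,6], [1,4,5], [1,4,8], [1,6,7], [1,7,8], [2,3,5], [2,3,8], [2,4,5], [2,4,7], [2,6,7], [2,6,8], [3,4,6], [3,4,7], [3,7,8], [4,6,8]

Hence C_0 ≅ Z^8, C_1 ≅ Z^24, C_2 ≅ Z^16.

The boundary map ∂_1: C_1 → C_0 sends each edge [p,q] (with p < q) to q − p.
As a 8×24 matrix over Z this has rank 7, with invariant factors (1,1,1,1,1,1,1).

∂_2: C_2 → C_1 acts by ∂[p,q,r] = [q,r] − [p,r] + [p,q]. For instance
  ∂[2,6,7] = [6,7] − [2,7] + [2,6],
  ∂[2,3,8] = [3,8] − [2,8] + [2,3].
As a 24×16 matrix over Z this has rank 15, with invariant factors (1,1,1,1,1,1,1,1,1,1,1,1,1,1,1).

Computing H_k = (kernel of ∂_k) / (image of ∂_{k+1}):

  H_0: rank C_0 − rank ∂_1 = 8 − 7 = 1, and the invariant factors of ∂_1 are all 1, so H_0 ≅ Z.
  H_1: rank ker ∂_1 − rank ∂_2 = (24 − 7) − 15 = 2, and the invariant factors of ∂_2 are all 1, so H_1 ≅ Z^2.
  H_2: rank ker ∂_2 − rank ∂_3 = (16 − 15) − 0 = 1, and there is no ∂_3, so H_2 ≅ Z.

H_0 ≅ Z,  H_1 ≅ Z^2,  H_2 ≅ Z.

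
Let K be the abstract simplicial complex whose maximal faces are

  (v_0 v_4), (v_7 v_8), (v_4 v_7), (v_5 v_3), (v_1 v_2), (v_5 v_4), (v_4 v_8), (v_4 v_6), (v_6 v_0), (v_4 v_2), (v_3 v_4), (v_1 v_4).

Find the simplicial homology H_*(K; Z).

K has 9 vertices, 12 edges.
rank ∂_0 = 0, rank ∂_1 = 8 ⇒ b_0 = 9 − 0 − 8 = 1; all invariant factors of ∂_1 are 1 so no torsion. So H_0 ≅ Z.
rank ∂_1 = 8, rank ∂_2 = 0 ⇒ b_1 = 12 − 8 − 0 = 4. So H_1 ≅ Z^4.

H_0 = Z,  H_1 = Z^4.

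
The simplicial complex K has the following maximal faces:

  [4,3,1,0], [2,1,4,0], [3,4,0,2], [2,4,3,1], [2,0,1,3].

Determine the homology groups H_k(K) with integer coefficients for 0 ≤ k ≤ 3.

H_0 ≅ Z,  H_1 = 0,  H_2 = 0,  H_3 ≅ Z.

Take the total order 0 < 1 < 2 < 3 < 4 on the vertex set. Then K (dimension 3) consists of the simplices:

  0-simplices (5): [0], [1], [2], [3], [4]
  1-simplices (10): [0,1], [0,2], [0,3], [0,4], [1,2], [1,3], [1,4], [2,3], [2,4], [3,4]
  2-simplices (10): [0,1,2], [0,1,3], [0,1,4], [0,2,3], [0,2,4], [0,3,4], [1,2,3], [1,2,4], [1,3,4], [2,3,4]
  3-simplices (5): [0,1,2,3], [0,1,2,4], [0,1,3,4], [0,2,3,4], [1,2,3,4]

so the chain groups are C_0 ≅ Z^5, C_1 ≅ Z^10, C_2 ≅ Z^10, C_3 ≅ Z^5.

The boundary map ∂_1: C_1 → C_0 maps an edge to its endpoints' difference, ∂[p,q] = q − p.
This gives a 5×10 integer matrix of rank 4; reducing to Smith normal form yields diagonal entries (1,1,1,1).

Boundary ∂_2: C_2 → C_1 maps a triangle to the signed sum of its edges. For instance
  ∂[1,2,4] = [2,4] − [1,4] + [1,2],
  ∂[1,2,3] = [2,3] − [1,3] + [1,2].
The resulting 10×10 matrix has rank 6, and its Smith normal form has invariant factors (1,1,1,1,1,1).

Boundary ∂_3: C_3 → C_2 sends each 3-simplex σ to the alternating sum Σ_i (−1)^i (σ with its i-th vertex removed). For instance
  ∂[1,2,3,4] = [2,3,4] − [1,3,4] + [1,2,4] − [1,2,3],
  ∂[0,1,2,4] = [1,2,4] − [0,2,4] + [0,1,4] − [0,1,2].
As a 10×5 matrix over Z this has rank 4, with invariant factors (1,1,1,1).

Computing H_k = (kernel of ∂_k) / (image of ∂_{k+1}):

  H_0: rank C_0 − rank ∂_1 = 5 − 4 = 1, and the invariant factors of ∂_1 are all 1, so H_0 = Z.
  H_1: rank ker ∂_1 − rank ∂_2 = (10 − 4) − 6 = 0, and the invariant factors of ∂_2 are all 1, so H_1 = 0.
  H_2: rank ker ∂_2 − rank ∂_3 = (10 − 6) − 4 = 0, and the invariant factors of ∂_3 are all 1, so H_2 = 0.
  H_3: rank ker ∂_3 − rank ∂_4 = (5 − 4) − 0 = 1, and there is no ∂_4, so H_3 = Z.

(K is a triangulation of the 3-sphere S^3.)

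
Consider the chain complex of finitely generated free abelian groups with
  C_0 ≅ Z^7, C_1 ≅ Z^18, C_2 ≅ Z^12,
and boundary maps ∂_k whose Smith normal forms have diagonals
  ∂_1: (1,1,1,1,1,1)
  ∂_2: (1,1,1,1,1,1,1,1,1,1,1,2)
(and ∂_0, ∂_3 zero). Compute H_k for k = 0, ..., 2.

H_0 ≅ Z,  H_1 ≅ Z/2,  H_2 = 0.

H_0: b_0 = 7 − 0 − 6 = 1; torsion from ∂_1 factors > 1: none. So H_0 ≅ Z.
H_1: b_1 = 18 − 6 − 12 = 0; torsion from ∂_2 factors > 1: [2]. So H_1 ≅ Z/2.
H_2: b_2 = 12 − 12 − 0 = 0; torsion from ∂_3 factors > 1: none. So H_2 ≅ 0.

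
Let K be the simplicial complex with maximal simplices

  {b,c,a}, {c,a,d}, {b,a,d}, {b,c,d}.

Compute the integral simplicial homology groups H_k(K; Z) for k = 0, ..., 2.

Order the vertices as a < b < c < d. Listing each simplex with vertices in this order, K has dimension 2 with simplices:

  0-simplices (4): a, b, c, d
  1-simplices (6): ab, ac, ad, bc, bd, cd
  2-simplices (4): abc, abd, acd, bcd

giving chain groups C_0 ≅ Z^4, C_1 ≅ Z^6, C_2 ≅ Z^4.

∂_1: C_1 → C_0 sends each edge [p,q] (with p < q) to q − p.
This gives a 4×6 integer matrix of rank 3; reducing to Smith normal form yields diagonal entries (1,1,1).

∂_2: C_2 → C_1 sends each 2-simplex [p,q,r] to [q,r] − [p,r] + [p,q]. For instance
  ∂abc = bc − ac + ab,
  ∂bcd = cd − bd + bc.
The 6×4 boundary matrix has rank 3 and Smith normal form diag(1,1,1).

Computing H_k = (kernel of ∂_k) / (image of ∂_{k+1}):

  H_0: rank C_0 − rank ∂_1 = 4 − 3 = 1, and the invariant factors of ∂_1 are all 1, so H_0 = Z.
  H_1: rank ker ∂_1 − rank ∂_2 = (6 − 3) − 3 = 0, and the invariant factors of ∂_2 are all 1, so H_1 = 0.
  H_2: rank ker ∂_2 − rank ∂_3 = (4 − 3) − 0 = 1, and there is no ∂_3, so H_2 = Z.

H_0 ≅ Z,  H_1 = 0,  H_2 ≅ Z.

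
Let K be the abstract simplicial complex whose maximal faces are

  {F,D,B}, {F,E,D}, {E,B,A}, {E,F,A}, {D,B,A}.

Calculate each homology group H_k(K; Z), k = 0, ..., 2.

H_0 ≅ Z,  H_1 ≅ Z,  H_2 = 0.

Order the vertices as A < B < D < E < F. Listing each simplex with vertices in this order, K has dimension 2 with simplices:

  0-simplices (5): A, B, D, E, F
  1-simplices (10): AB, AD, AE, AF, BD, BE, BF, DE, DF, EF
  2-simplices (5): ABD, ABE, AEF, BDF, DEF

giving chain groups C_0 ≅ Z^5, C_1 ≅ Z^10, C_2 ≅ Z^5.

∂_1: C_1 → C_0 maps an edge to its endpoints' difference, ∂[p,q] = q − p. For instance
  ∂AE = E − A.
As a 5×10 matrix over Z this has rank 4, with invariant factors (1,1,1,1).

The boundary map ∂_2: C_2 → C_1 maps a triangle to the signed sum of its edges. For instance
  ∂ABE = BE − AE + AB,
  ∂BDF = DF − BF + BD.
The 10×5 boundary matrix has rank 5 and Smith normal form diag(1,1,1,1,1).

Computing H_k = (kernel of ∂_k) / (image of ∂_{k+1}):

  H_0: rank C_0 − rank ∂_1 = 5 − 4 = 1, and the invariant factors of ∂_1 are all 1, so H_0 ≅ Z.
  H_1: rank ker ∂_1 − rank ∂_2 = (10 − 4) − 5 = 1, and the invariant factors of ∂_2 are all 1, so H_1 ≅ Z.
  H_2: rank ker ∂_2 − rank ∂_3 = (5 − 5) − 0 = 0, and there is no ∂_3, so H_2 ≅ 0.

As a check, the Euler characteristic is 5 − 10 + 5 = 0, which agrees with 1 − 1 + 0 = 0.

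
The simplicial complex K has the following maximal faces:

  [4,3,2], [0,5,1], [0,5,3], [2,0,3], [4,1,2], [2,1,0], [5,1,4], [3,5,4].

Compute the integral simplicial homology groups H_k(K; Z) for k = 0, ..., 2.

H_0 = Z,  H_1 = 0,  H_2 = Z.

Fix the vertex order 0 < 1 < 2 < 3 < 4 < 5 and write every simplex with vertices in increasing order. Then dim K = 2 and the simplices of K are:

  0-simplices (6): [0], [1], [2], [3], [4], [5]
  1-simplices (12): [0,1], [0,2], [0,3], [0,5], [1,2], [1,4], [1,5], [2,3], [2,4], [3,4], [3,5], [4,5]
  2-simplices (8): [0,1,2], [0,1,5], [0,2,3], [0,3,5], [1,2,4], [1,4,5], [2,3,4], [3,4,5]

giving chain groups C_0 ≅ Z^6, C_1 ≅ Z^12, C_2 ≅ Z^8.

Boundary ∂_1: C_1 → C_0 sends each edge [p,q] (with p < q) to q − p. For instance
  ∂[2,3] = [3] − [2].
This gives a 6×12 integer matrix of rank 5; reducing to Smith normal form yields diagonal entries (1,1,1,1,1).

Boundary ∂_2: C_2 → C_1 sends each 2-simplex [p,q,r] to [q,r] − [p,r] + [p,q]. For instance
  ∂[1,4,5] = [4,5] − [1,5] + [1,4],
  ∂[3,4,5] = [4,5] − [3,5] + [3,4].
The resulting 12×8 matrix has rank 7, and its Smith normal form has invariant factors (1,1,1,1,1,1,1).

Computing H_k = (kernel of ∂_k) / (image of ∂_{k+1}):

  H_0: rank C_0 − rank ∂_1 = 6 − 5 = 1, and the invariant factors of ∂_1 are all 1, so H_0 = Z.
  H_1: rank ker ∂_1 − rank ∂_2 = (12 − 5) − 7 = 0, and the invariant factors of ∂_2 are all 1, so H_1 = 0.
  H_2: rank ker ∂_2 − rank ∂_3 = (8 − 7) − 0 = 1, and there is no ∂_3, so H_2 = Z.

As a check, the Euler characteristic is 6 − 12 + 8 = 2, which agrees with 1 − 0 + 1 = 2.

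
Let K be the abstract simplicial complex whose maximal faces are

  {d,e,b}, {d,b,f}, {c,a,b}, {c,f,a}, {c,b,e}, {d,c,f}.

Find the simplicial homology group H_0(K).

H_0 = Z.

We work with the vertex ordering a < b < c < d < e < f. The simplices of K, each written with vertices in increasing order, are:

  0-simplices (6): a, b, c, d, e, f
  1-simplices (12): ab, ac, af, bc, bd, be, bf, cd, ce, cf, de, df
  2-simplices (6): abc, acf, bce, bde, bdf, cdf

giving chain groups C_0 ≅ Z^6, C_1 ≅ Z^12, C_2 ≅ Z^6.

The boundary map ∂_1: C_1 → C_0 maps an edge to its endpoints' difference, ∂[p,q] = q − p. For instance
  ∂de = e − d.
The 6×12 boundary matrix has rank 5 and Smith normal form diag(1,1,1,1,1).

∂_2: C_2 → C_1 sends each 2-simplex [p,q,r] to [q,r] − [p,r] + [p,q]. For instance
  ∂acf = cf − af + ac,
  ∂bce = ce − be + bc.
The 12×6 boundary matrix has rank 6 and Smith normal form diag(1,1,1,1,1,1).

Reading off H_k = ker ∂_k / im ∂_{k+1}:

  H_0: rank C_0 − rank ∂_1 = 6 − 5 = 1, and the invariant factors of ∂_1 are all 1, so H_0 = Z.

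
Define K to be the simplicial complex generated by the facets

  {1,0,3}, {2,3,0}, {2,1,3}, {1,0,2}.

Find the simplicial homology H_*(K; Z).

Order the vertices as 0 < 1 < 2 < 3. Listing each simplex with vertices in this order, K has dimension 2 with simplices:

  0-simplices (4): [0], [1], [2], [3]
  1-simplices (6): [0,1], [0,2], [0,3], [1,2], [1,3], [2,3]
  2-simplices (4): [0,1,2], [0,1,3], [0,2,3], [1,2,3]

so the chain groups are C_0 ≅ Z^4, C_1 ≅ Z^6, C_2 ≅ Z^4.

The boundary map ∂_1: C_1 → C_0 is given by ∂[p,q] = [q] − [p]. For instance
  ∂[0,1] = [1] − [0].
As a 4×6 matrix over Z this has rank 3, with invariant factors (1,1,1).

The boundary map ∂_2: C_2 → C_1 acts by ∂[p,q,r] = [q,r] − [p,r] + [p,q]. For instance
  ∂[0,2,3] = [2,3] − [0,3] + [0,2],
  ∂[0,1,3] = [1,3] − [0,3] + [0,1].
This gives a 6×4 integer matrix of rank 3; reducing to Smith normal form yields diagonal entries (1,1,1).

From H_k ≅ ker(∂_k) / im(∂_{k+1}) we obtain:

  H_0: rank C_0 − rank ∂_1 = 4 − 3 = 1, and the invariant factors of ∂_1 are all 1, so H_0 ≅ Z.
  H_1: rank ker ∂_1 − rank ∂_2 = (6 − 3) − 3 = 0, and the invariant factors of ∂_2 are all 1, so H_1 ≅ 0.
  H_2: rank ker ∂_2 − rank ∂_3 = (4 − 3) − 0 = 1, and there is no ∂_3, so H_2 ≅ Z.

As a check, the Euler characteristic is 4 − 6 + 4 = 2, which agrees with 1 − 0 + 1 = 2.
(K is a triangulation of the 2-sphere S^2.)

H_0 ≅ Z,  H_1 = 0,  H_2 ≅ Z.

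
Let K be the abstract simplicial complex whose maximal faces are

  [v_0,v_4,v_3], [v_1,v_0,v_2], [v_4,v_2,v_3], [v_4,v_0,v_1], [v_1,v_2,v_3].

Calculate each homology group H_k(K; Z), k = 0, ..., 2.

H_0 = Z,  H_1 = Z,  H_2 = 0.

We work with the vertex ordering v_0 < v_1 < v_2 < v_3 < v_4. The simplices of K, each written with vertices in increasing order, are:

  0-simplices (5): [v_0], [v_1], [v_2], [v_3], [v_4]
  1-simplices (10): [v_0,v_1], [v_0,v_2], [v_0,v_3], [v_0,v_4], [v_1,v_2], [v_1,v_3], [v_1,v_4], [v_2,v_3], [v_2,v_4], [v_3,v_4]
  2-simplices (5): [v_0,v_1,v_2], [v_0,v_1,v_4], [v_0,v_3,v_4], [v_1,v_2,v_3], [v_2,v_3,v_4]

so the chain groups are C_0 ≅ Z^5, C_1 ≅ Z^10, C_2 ≅ Z^5.

∂_1: C_1 → C_0 sends each edge [p,q] (with p < q) to q − p. For instance
  ∂[v_1,v_4] = [v_4] − [v_1].
This gives a 5×10 integer matrix of rank 4; reducing to Smith normal form yields diagonal entries (1,1,1,1).

∂_2: C_2 → C_1 acts by ∂[p,q,r] = [q,r] − [p,r] + [p,q]. For instance
  ∂[v_1,v_2,v_3] = [v_2,v_3] − [v_1,v_3] + [v_1,v_2],
  ∂[v_0,v_1,v_2] = [v_1,v_2] − [v_0,v_2] + [v_0,v_1].
This gives a 10×5 integer matrix of rank 5; reducing to Smith normal form yields diagonal entries (1,1,1,1,1).

Computing H_k = (kernel of ∂_k) / (image of ∂_{k+1}):

  H_0: rank C_0 − rank ∂_1 = 5 − 4 = 1, and the invariant factors of ∂_1 are all 1, so H_0 = Z.
  H_1: rank ker ∂_1 − rank ∂_2 = (10 − 4) − 5 = 1, and the invariant factors of ∂_2 are all 1, so H_1 = Z.
  H_2: rank ker ∂_2 − rank ∂_3 = (5 − 5) − 0 = 0, and there is no ∂_3, so H_2 = 0.

(K is a triangulation of the Möbius band.)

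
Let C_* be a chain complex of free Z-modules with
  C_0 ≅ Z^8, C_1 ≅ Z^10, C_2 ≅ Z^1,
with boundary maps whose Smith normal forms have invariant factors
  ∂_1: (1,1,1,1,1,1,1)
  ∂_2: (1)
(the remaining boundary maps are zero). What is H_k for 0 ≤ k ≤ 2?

H_0: b_0 = 8 − 0 − 7 = 1; torsion from ∂_1 factors > 1: none. So H_0 ≅ Z.
H_1: b_1 = 10 − 7 − 1 = 2; torsion from ∂_2 factors > 1: none. So H_1 ≅ Z^2.
H_2: b_2 = 1 − 1 − 0 = 0; torsion from ∂_3 factors > 1: none. So H_2 ≅ 0.

H_0 ≅ Z,  H_1 ≅ Z^2,  H_2 = 0.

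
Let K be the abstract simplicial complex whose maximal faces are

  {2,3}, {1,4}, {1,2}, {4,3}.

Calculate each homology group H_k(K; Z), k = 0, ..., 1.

Order the vertices as 1 < 2 < 3 < 4. Listing each simplex with vertices in this order, K has dimension 1 with simplices:

  0-simplices (4): [1], [2], [3], [4]
  1-simplices (4): [1,2], [1,4], [2,3], [3,4]

Hence C_0 ≅ Z^4, C_1 ≅ Z^4.

The boundary map ∂_1: C_1 → C_0 sends each edge [p,q] (with p < q) to q − p.
The 4×4 boundary matrix has rank 3 and Smith normal form diag(1,1,1).

Now H_k = ker ∂_k / im ∂_{k+1}, so:

  H_0: rank C_0 − rank ∂_1 = 4 − 3 = 1, and the invariant factors of ∂_1 are all 1, so H_0 = Z.
  H_1: rank ker ∂_1 − rank ∂_2 = (4 − 3) − 0 = 1, and there is no ∂_2, so H_1 = Z.

H_0 ≅ Z,  H_1 ≅ Z.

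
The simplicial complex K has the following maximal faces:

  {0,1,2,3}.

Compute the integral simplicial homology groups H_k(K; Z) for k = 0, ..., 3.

H_0 ≅ Z,  H_1 = 0,  H_2 = 0,  H_3 = 0.

We work with the vertex ordering 0 < 1 < 2 < 3. The simplices of K, each written with vertices in increasing order, are:

  0-simplices (4): [0], [1], [2], [3]
  1-simplices (6): [0,1], [0,2], [0,3], [1,2], [1,3], [2,3]
  2-simplices (4): [0,1,2], [0,1,3], [0,2,3], [1,2,3]
  3-simplices (1): [0,1,2,3]

so the chain groups are C_0 ≅ Z^4, C_1 ≅ Z^6, C_2 ≅ Z^4, C_3 ≅ Z^1.

Boundary ∂_1: C_1 → C_0 is given by ∂[p,q] = [q] − [p].
As a 4×6 matrix over Z this has rank 3, with invariant factors (1,1,1).

∂_2: C_2 → C_1 acts by ∂[p,q,r] = [q,r] − [p,r] + [p,q]. For instance
  ∂[1,2,3] = [2,3] − [1,3] + [1,2],
  ∂[0,2,3] = [2,3] − [0,3] + [0,2].
The 6×4 boundary matrix has rank 3 and Smith normal form diag(1,1,1).

∂_3: C_3 → C_2 sends each 3-simplex σ to the alternating sum Σ_i (−1)^i (σ with its i-th vertex removed). For instance
  ∂[0,1,2,3] = [1,2,3] − [0,2,3] + [0,1,3] − [0,1,2].
As a 4×1 matrix over Z this has rank 1, with invariant factors (1).

From H_k ≅ ker(∂_k) / im(∂_{k+1}) we obtain:

  H_0: rank C_0 − rank ∂_1 = 4 − 3 = 1, and the invariant factors of ∂_1 are all 1, so H_0 ≅ Z.
  H_1: rank ker ∂_1 − rank ∂_2 = (6 − 3) − 3 = 0, and the invariant factors of ∂_2 are all 1, so H_1 ≅ 0.
  H_2: rank ker ∂_2 − rank ∂_3 = (4 − 3) − 1 = 0, and the invariant factors of ∂_3 are all 1, so H_2 ≅ 0.
  H_3: rank ker ∂_3 − rank ∂_4 = (1 − 1) − 0 = 0, and there is no ∂_4, so H_3 ≅ 0.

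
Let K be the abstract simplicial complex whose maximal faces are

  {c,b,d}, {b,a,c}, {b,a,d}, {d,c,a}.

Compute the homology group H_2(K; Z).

Order the vertices as a < b < c < d. Listing each simplex with vertices in this order, K has dimension 2 with simplices:

  0-simplices (4): a, b, c, d
  1-simplices (6): ab, ac, ad, bc, bd, cd
  2-simplices (4): abc, abd, acd, bcd

giving chain groups C_0 ≅ Z^4, C_1 ≅ Z^6, C_2 ≅ Z^4.

Boundary ∂_1: C_1 → C_0 is given by ∂[p,q] = [q] − [p]. For instance
  ∂bc = c − b.
The 4×6 boundary matrix has rank 3 and Smith normal form diag(1,1,1).

Boundary ∂_2: C_2 → C_1 acts by ∂[p,q,r] = [q,r] − [p,r] + [p,q]. For instance
  ∂acd = cd − ad + ac,
  ∂abd = bd − ad + ab.
This gives a 6×4 integer matrix of rank 3; reducing to Smith normal form yields diagonal entries (1,1,1).

Reading off H_k = ker ∂_k / im ∂_{k+1}:

  H_2: rank ker ∂_2 − rank ∂_3 = (4 − 3) − 0 = 1, and there is no ∂_3, so H_2 = Z.

H_2 = Z.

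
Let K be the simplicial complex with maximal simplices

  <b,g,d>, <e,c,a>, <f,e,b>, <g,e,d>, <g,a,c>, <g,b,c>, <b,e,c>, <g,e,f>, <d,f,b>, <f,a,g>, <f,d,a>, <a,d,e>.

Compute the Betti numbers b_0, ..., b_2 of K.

Order the vertices as a < b < c < d < e < f < g. Listing each simplex with vertices in this order, K has dimension 2 with simplices:

  0-simplices (7): a, b, c, d, e, f, g
  1-simplices (18): ac, ad, ae, af, ag, bc, bd, be, bf, bg, ce, cg, de, df, dg, ef, eg, fg
  2-simplices (12): ace, acg, ade, adf, afg, bce, bcg, bdf, bdg, bef, deg, efg

so the chain groups are C_0 ≅ Z^7, C_1 ≅ Z^18, C_2 ≅ Z^12.

∂_1: C_1 → C_0 sends each edge [p,q] (with p < q) to q − p.
This gives a 7×18 integer matrix of rank 6; reducing to Smith normal form yields diagonal entries (1,1,1,1,1,1).

∂_2: C_2 → C_1 acts by ∂[p,q,r] = [q,r] − [p,r] + [p,q]. For instance
  ∂bcg = cg − bg + bc,
  ∂ade = de − ae + ad.
The resulting 18×12 matrix has rank 12, and its Smith normal form has invariant factors (1,1,1,1,1,1,1,1,1,1,1,2).

Now H_k = ker ∂_k / im ∂_{k+1}, so:

  H_0: rank C_0 − rank ∂_1 = 7 − 6 = 1, and the invariant factors of ∂_1 are all 1, so H_0 ≅ Z.
  H_1: rank ker ∂_1 − rank ∂_2 = (18 − 6) − 12 = 0, and ∂_2 has invariant factor 2 > 1, so H_1 ≅ Z_2.
  H_2: rank ker ∂_2 − rank ∂_3 = (12 − 12) − 0 = 0, and there is no ∂_3, so H_2 ≅ 0.

Hence the Betti numbers are b_0 = 1, b_1 = 0, b_2 = 0.

b_0 = 1, b_1 = 0, b_2 = 0.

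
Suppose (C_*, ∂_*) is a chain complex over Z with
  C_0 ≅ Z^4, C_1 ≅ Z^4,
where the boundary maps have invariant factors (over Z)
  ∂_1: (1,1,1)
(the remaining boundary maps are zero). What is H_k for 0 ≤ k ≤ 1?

H_0 ≅ Z,  H_1 ≅ Z.

H_0: b_0 = 4 − 0 − 3 = 1; torsion from ∂_1 factors > 1: none. So H_0 ≅ Z.
H_1: b_1 = 4 − 3 − 0 = 1; torsion from ∂_2 factors > 1: none. So H_1 ≅ Z.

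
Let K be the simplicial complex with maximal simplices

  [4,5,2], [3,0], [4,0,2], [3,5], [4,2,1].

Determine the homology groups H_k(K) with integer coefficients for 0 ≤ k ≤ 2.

H_0 = Z,  H_1 = Z,  H_2 = 0.

Take the total order 0 < 1 < 2 < 3 < 4 < 5 on the vertex set. Then K (dimension 2) consists of the simplices:

  0-simplices (6): [0], [1], [2], [3], [4], [5]
  1-simplices (9): [0,2], [0,3], [0,4], [1,2], [1,4], [2,4], [2,5], [3,5], [4,5]
  2-simplices (3): [0,2,4], [1,2,4], [2,4,5]

Hence C_0 ≅ Z^6, C_1 ≅ Z^9, C_2 ≅ Z^3.

The boundary map ∂_1: C_1 → C_0 maps an edge to its endpoints' difference, ∂[p,q] = q − p.
As a 6×9 matrix over Z this has rank 5, with invariant factors (1,1,1,1,1).

Boundary ∂_2: C_2 → C_1 acts by ∂[p,q,r] = [q,r] − [p,r] + [p,q]. For instance
  ∂[2,4,5] = [4,5] − [2,5] + [2,4],
  ∂[1,2,4] = [2,4] − [1,4] + [1,2].
The 9×3 boundary matrix has rank 3 and Smith normal form diag(1,1,1).

Now H_k = ker ∂_k / im ∂_{k+1}, so:

  H_0: rank C_0 − rank ∂_1 = 6 − 5 = 1, and the invariant factors of ∂_1 are all 1, so H_0 = Z.
  H_1: rank ker ∂_1 − rank ∂_2 = (9 − 5) − 3 = 1, and the invariant factors of ∂_2 are all 1, so H_1 = Z.
  H_2: rank ker ∂_2 − rank ∂_3 = (3 − 3) − 0 = 0, and there is no ∂_3, so H_2 = 0.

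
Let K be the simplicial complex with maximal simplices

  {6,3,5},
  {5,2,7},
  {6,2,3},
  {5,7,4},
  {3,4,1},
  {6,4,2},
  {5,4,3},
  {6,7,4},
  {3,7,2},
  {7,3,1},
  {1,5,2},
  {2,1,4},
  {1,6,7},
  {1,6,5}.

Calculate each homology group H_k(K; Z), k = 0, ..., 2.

K has 7 vertices, 21 edges, 14 triangles.
rank ∂_0 = 0, rank ∂_1 = 6 ⇒ b_0 = 7 − 0 − 6 = 1; all invariant factors of ∂_1 are 1 so no torsion. So H_0 = Z.
rank ∂_1 = 6, rank ∂_2 = 13 ⇒ b_1 = 21 − 6 − 13 = 2; all invariant factors of ∂_2 are 1 so no torsion. So H_1 = Z^2.
rank ∂_2 = 13, rank ∂_3 = 0 ⇒ b_2 = 14 − 13 − 0 = 1. So H_2 = Z.

H_0 ≅ Z,  H_1 ≅ Z^2,  H_2 ≅ Z.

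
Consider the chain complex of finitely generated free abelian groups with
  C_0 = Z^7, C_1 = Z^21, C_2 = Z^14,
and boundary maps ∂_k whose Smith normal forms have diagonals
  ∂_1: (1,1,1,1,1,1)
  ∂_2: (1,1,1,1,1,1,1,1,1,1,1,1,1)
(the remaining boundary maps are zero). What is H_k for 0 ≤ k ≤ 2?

H_0: b_0 = 7 − 0 − 6 = 1; torsion from ∂_1 factors > 1: none. So H_0 = Z.
H_1: b_1 = 21 − 6 − 13 = 2; torsion from ∂_2 factors > 1: none. So H_1 = Z^2.
H_2: b_2 = 14 − 13 − 0 = 1; torsion from ∂_3 factors > 1: none. So H_2 = Z.

H_0 = Z,  H_1 = Z^2,  H_2 = Z.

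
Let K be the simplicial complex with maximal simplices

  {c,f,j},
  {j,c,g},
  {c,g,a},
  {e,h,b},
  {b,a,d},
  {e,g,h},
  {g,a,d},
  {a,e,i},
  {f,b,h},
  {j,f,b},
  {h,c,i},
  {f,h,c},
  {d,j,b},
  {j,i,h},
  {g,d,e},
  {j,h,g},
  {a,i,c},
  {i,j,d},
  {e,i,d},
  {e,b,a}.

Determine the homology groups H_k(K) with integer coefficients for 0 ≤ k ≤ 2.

H_0 = Z,  H_1 = Z ⊕ Z/2,  H_2 = 0.

Fix the vertex order a < b < c < d < e < f < g < h < i < j and write every simplex with vertices in increasing order. Then dim K = 2 and the simplices of K are:

  0-simplices (10): a, b, c, d, e, f, g, h, i, j
  1-simplices (30): ab, ac, ad, ae, ag, ai, bd, be, bf, bh, bj, cf, cg, ch, ci, cj, de, dg, di, dj, eg, eh, ei, fh, fj, gh, gj, hi, hj, ij
  2-simplices (20): abd, abe, acg, aci, adg, aei, bdj, beh, bfh, bfj, cfh, cfj, cgj, chi, deg, dei, dij, egh, ghj, hij

Hence C_0 ≅ Z^10, C_1 ≅ Z^30, C_2 ≅ Z^20.

∂_1: C_1 → C_0 maps an edge to its endpoints' difference, ∂[p,q] = q − p. For instance
  ∂di = i − d.
The resulting 10×30 matrix has rank 9, and its Smith normal form has invariant factors (1,1,1,1,1,1,1,1,1).

∂_2: C_2 → C_1 acts by ∂[p,q,r] = [q,r] − [p,r] + [p,q]. For instance
  ∂aci = ci − ai + ac,
  ∂dei = ei − di + de.
The 30×20 boundary matrix has rank 20 and Smith normal form diag(1,1,1,1,1,1,1,1,1,1,1,1,1,1,1,1,1,1,1,2).

Reading off H_k = ker ∂_k / im ∂_{k+1}:

  H_0: rank C_0 − rank ∂_1 = 10 − 9 = 1, and the invariant factors of ∂_1 are all 1, so H_0 = Z.
  H_1: rank ker ∂_1 − rank ∂_2 = (30 − 9) − 20 = 1, and ∂_2 has invariant factor 2 > 1, so H_1 = Z ⊕ Z/2.
  H_2: rank ker ∂_2 − rank ∂_3 = (20 − 20) − 0 = 0, and there is no ∂_3, so H_2 = 0.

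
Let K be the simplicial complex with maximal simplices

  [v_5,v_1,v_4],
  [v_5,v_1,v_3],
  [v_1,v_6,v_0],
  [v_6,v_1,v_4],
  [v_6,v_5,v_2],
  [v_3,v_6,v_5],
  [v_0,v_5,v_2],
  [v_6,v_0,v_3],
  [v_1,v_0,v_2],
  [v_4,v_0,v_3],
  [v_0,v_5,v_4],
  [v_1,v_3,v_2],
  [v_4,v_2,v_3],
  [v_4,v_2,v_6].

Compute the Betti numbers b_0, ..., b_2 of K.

Take the total order v_0 < v_1 < v_2 < v_3 < v_4 < v_5 < v_6 on the vertex set. Then K (dimension 2) consists of the simplices:

  0-simplices (7): [v_0], [v_1], [v_2], [v_3], [v_4], [v_5], [v_6]
  1-simplices (21): (21 of them)
  2-simplices (14): (14 of them)

Hence C_0 ≅ Z^7, C_1 ≅ Z^21, C_2 ≅ Z^14.

∂_1: C_1 → C_0 is given by ∂[p,q] = [q] − [p].
The 7×21 boundary matrix has rank 6 and Smith normal form diag(1,1,1,1,1,1).

The boundary map ∂_2: C_2 → C_1 sends each 2-simplex [p,q,r] to [q,r] − [p,r] + [p,q]. For instance
  ∂[v_1,v_4,v_6] = [v_4,v_6] − [v_1,v_6] + [v_1,v_4],
  ∂[v_0,v_2,v_5] = [v_2,v_5] − [v_0,v_5] + [v_0,v_2].
The resulting 21×14 matrix has rank 13, and its Smith normal form has invariant factors (1,1,1,1,1,1,1,1,1,1,1,1,1).

From H_k ≅ ker(∂_k) / im(∂_{k+1}) we obtain:

  H_0: rank C_0 − rank ∂_1 = 7 − 6 = 1, and the invariant factors of ∂_1 are all 1, so H_0 ≅ Z.
  H_1: rank ker ∂_1 − rank ∂_2 = (21 − 6) − 13 = 2, and the invariant factors of ∂_2 are all 1, so H_1 ≅ Z^2.
  H_2: rank ker ∂_2 − rank ∂_3 = (14 − 13) − 0 = 1, and there is no ∂_3, so H_2 ≅ Z.

Hence the Betti numbers are b_0 = 1, b_1 = 2, b_2 = 1.

b_0 = 1, b_1 = 2, b_2 = 1.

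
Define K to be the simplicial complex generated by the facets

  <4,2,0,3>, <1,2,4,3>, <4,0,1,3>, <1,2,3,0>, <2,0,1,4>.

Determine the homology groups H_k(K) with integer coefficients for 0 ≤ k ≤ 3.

H_0 ≅ Z,  H_1 = 0,  H_2 = 0,  H_3 ≅ Z.

Order the vertices as 0 < 1 < 2 < 3 < 4. Listing each simplex with vertices in this order, K has dimension 3 with simplices:

  0-simplices (5): [0], [1], [2], [3], [4]
  1-simplices (10): [0,1], [0,2], [0,3], [0,4], [1,2], [1,3], [1,4], [2,3], [2,4], [3,4]
  2-simplices (10): [0,1,2], [0,1,3], [0,1,4], [0,2,3], [0,2,4], [0,3,4], [1,2,3], [1,2,4], [1,3,4], [2,3,4]
  3-simplices (5): [0,1,2,3], [0,1,2,4], [0,1,3,4], [0,2,3,4], [1,2,3,4]

Hence C_0 ≅ Z^5, C_1 ≅ Z^10, C_2 ≅ Z^10, C_3 ≅ Z^5.

The boundary map ∂_1: C_1 → C_0 is given by ∂[p,q] = [q] − [p]. For instance
  ∂[2,3] = [3] − [2].
The resulting 5×10 matrix has rank 4, and its Smith normal form has invariant factors (1,1,1,1).

The boundary map ∂_2: C_2 → C_1 sends each 2-simplex [p,q,r] to [q,r] − [p,r] + [p,q]. For instance
  ∂[0,1,3] = [1,3] − [0,3] + [0,1],
  ∂[0,1,2] = [1,2] − [0,2] + [0,1].
The 10×10 boundary matrix has rank 6 and Smith normal form diag(1,1,1,1,1,1).

∂_3: C_3 → C_2 sends each 3-simplex σ to the alternating sum Σ_i (−1)^i (σ with its i-th vertex removed). For instance
  ∂[0,2,3,4] = [2,3,4] − [0,3,4] + [0,2,4] − [0,2,3],
  ∂[0,1,2,4] = [1,2,4] − [0,2,4] + [0,1,4] − [0,1,2].
The resulting 10×5 matrix has rank 4, and its Smith normal form has invariant factors (1,1,1,1).

Reading off H_k = ker ∂_k / im ∂_{k+1}:

  H_0: rank C_0 − rank ∂_1 = 5 − 4 = 1, and the invariant factors of ∂_1 are all 1, so H_0 = Z.
  H_1: rank ker ∂_1 − rank ∂_2 = (10 − 4) − 6 = 0, and the invariant factors of ∂_2 are all 1, so H_1 = 0.
  H_2: rank ker ∂_2 − rank ∂_3 = (10 − 6) − 4 = 0, and the invariant factors of ∂_3 are all 1, so H_2 = 0.
  H_3: rank ker ∂_3 − rank ∂_4 = (5 − 4) − 0 = 1, and there is no ∂_4, so H_3 = Z.

As a check, the Euler characteristic is 5 − 10 + 10 − 5 = 0, which agrees with 1 − 0 + 0 − 1 = 0.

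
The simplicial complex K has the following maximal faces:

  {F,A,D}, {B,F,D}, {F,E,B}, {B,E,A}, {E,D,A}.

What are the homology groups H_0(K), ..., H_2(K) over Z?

H_0 ≅ Z,  H_1 ≅ Z,  H_2 = 0.

We work with the vertex ordering A < B < D < E < F. The simplices of K, each written with vertices in increasing order, are:

  0-simplices (5): A, B, D, E, F
  1-simplices (10): AB, AD, AE, AF, BD, BE, BF, DE, DF, EF
  2-simplices (5): ABE, ADE, ADF, BDF, BEF

so the chain groups are C_0 ≅ Z^5, C_1 ≅ Z^10, C_2 ≅ Z^5.

The boundary map ∂_1: C_1 → C_0 sends each edge [p,q] (with p < q) to q − p.
The 5×10 boundary matrix has rank 4 and Smith normal form diag(1,1,1,1).

∂_2: C_2 → C_1 sends each 2-simplex [p,q,r] to [q,r] − [p,r] + [p,q]. For instance
  ∂ABE = BE − AE + AB,
  ∂ADF = DF − AF + AD.
The 10×5 boundary matrix has rank 5 and Smith normal form diag(1,1,1,1,1).

Computing H_k = (kernel of ∂_k) / (image of ∂_{k+1}):

  H_0: rank C_0 − rank ∂_1 = 5 − 4 = 1, and the invariant factors of ∂_1 are all 1, so H_0 = Z.
  H_1: rank ker ∂_1 − rank ∂_2 = (10 − 4) − 5 = 1, and the invariant factors of ∂_2 are all 1, so H_1 = Z.
  H_2: rank ker ∂_2 − rank ∂_3 = (5 − 5) − 0 = 0, and there is no ∂_3, so H_2 = 0.

As a check, the Euler characteristic is 5 − 10 + 5 = 0, which agrees with 1 − 1 + 0 = 0.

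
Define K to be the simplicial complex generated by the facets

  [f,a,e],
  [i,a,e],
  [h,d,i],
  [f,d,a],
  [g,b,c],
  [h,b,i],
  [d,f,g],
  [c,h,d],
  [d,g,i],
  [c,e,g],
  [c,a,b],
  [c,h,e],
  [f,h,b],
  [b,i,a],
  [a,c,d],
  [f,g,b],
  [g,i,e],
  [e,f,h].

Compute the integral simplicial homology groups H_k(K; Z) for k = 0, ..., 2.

K has 9 vertices, 27 edges, 18 triangles.
rank ∂_0 = 0, rank ∂_1 = 8 ⇒ b_0 = 9 − 0 − 8 = 1; all invariant factors of ∂_1 are 1 so no torsion. So H_0 ≅ Z.
rank ∂_1 = 8, rank ∂_2 = 17 ⇒ b_1 = 27 − 8 − 17 = 2; all invariant factors of ∂_2 are 1 so no torsion. So H_1 ≅ Z^2.
rank ∂_2 = 17, rank ∂_3 = 0 ⇒ b_2 = 18 − 17 − 0 = 1. So H_2 ≅ Z.

H_0 = Z,  H_1 = Z^2,  H_2 = Z.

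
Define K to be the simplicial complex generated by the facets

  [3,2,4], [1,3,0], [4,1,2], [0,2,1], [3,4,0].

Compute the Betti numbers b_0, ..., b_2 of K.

Fix the vertex order 0 < 1 < 2 < 3 < 4 and write every simplex with vertices in increasing order. Then dim K = 2 and the simplices of K are:

  0-simplices (5): [0], [1], [2], [3], [4]
  1-simplices (10): [0,1], [0,2], [0,3], [0,4], [1,2], [1,3], [1,4], [2,3], [2,4], [3,4]
  2-simplices (5): [0,1,2], [0,1,3], [0,3,4], [1,2,4], [2,3,4]

so the chain groups are C_0 ≅ Z^5, C_1 ≅ Z^10, C_2 ≅ Z^5.

Boundary ∂_1: C_1 → C_0 maps an edge to its endpoints' difference, ∂[p,q] = q − p. For instance
  ∂[2,4] = [4] − [2].
The 5×10 boundary matrix has rank 4 and Smith normal form diag(1,1,1,1).

Boundary ∂_2: C_2 → C_1 acts by ∂[p,q,r] = [q,r] − [p,r] + [p,q]. For instance
  ∂[0,3,4] = [3,4] − [0,4] + [0,3],
  ∂[1,2,4] = [2,4] − [1,4] + [1,2].
The 10×5 boundary matrix has rank 5 and Smith normal form diag(1,1,1,1,1).

From H_k ≅ ker(∂_k) / im(∂_{k+1}) we obtain:

  H_0: rank C_0 − rank ∂_1 = 5 − 4 = 1, and the invariant factors of ∂_1 are all 1, so H_0 = Z.
  H_1: rank ker ∂_1 − rank ∂_2 = (10 − 4) − 5 = 1, and the invariant factors of ∂_2 are all 1, so H_1 = Z.
  H_2: rank ker ∂_2 − rank ∂_3 = (5 − 5) − 0 = 0, and there is no ∂_3, so H_2 = 0.

As a check, the Euler characteristic is 5 − 10 + 5 = 0, which agrees with 1 − 1 + 0 = 0.
(K is a triangulation of the Möbius band.)

Hence the Betti numbers are b_0 = 1, b_1 = 1, b_2 = 0.

b_0 = 1, b_1 = 1, b_2 = 0.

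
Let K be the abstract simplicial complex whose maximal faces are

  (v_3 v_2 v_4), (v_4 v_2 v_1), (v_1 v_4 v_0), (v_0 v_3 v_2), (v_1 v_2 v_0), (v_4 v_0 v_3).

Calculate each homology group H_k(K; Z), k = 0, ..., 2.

H_0 = Z,  H_1 = 0,  H_2 = Z.

Fix the vertex order v_0 < v_1 < v_2 < v_3 < v_4 and write every simplex with vertices in increasing order. Then dim K = 2 and the simplices of K are:

  0-simplices (5): [v_0], [v_1], [v_2], [v_3], [v_4]
  1-simplices (9): [v_0,v_1], [v_0,v_2], [v_0,v_3], [v_0,v_4], [v_1,v_2], [v_1,v_4], [v_2,v_3], [v_2,v_4], [v_3,v_4]
  2-simplices (6): [v_0,v_1,v_2], [v_0,v_1,v_4], [v_0,v_2,v_3], [v_0,v_3,v_4], [v_1,v_2,v_4], [v_2,v_3,v_4]

Hence C_0 ≅ Z^5, C_1 ≅ Z^9, C_2 ≅ Z^6.

The boundary map ∂_1: C_1 → C_0 maps an edge to its endpoints' difference, ∂[p,q] = q − p.
This gives a 5×9 integer matrix of rank 4; reducing to Smith normal form yields diagonal entries (1,1,1,1).

∂_2: C_2 → C_1 acts by ∂[p,q,r] = [q,r] − [p,r] + [p,q]. For instance
  ∂[v_2,v_3,v_4] = [v_3,v_4] − [v_2,v_4] + [v_2,v_3],
  ∂[v_0,v_1,v_2] = [v_1,v_2] − [v_0,v_2] + [v_0,v_1].
The resulting 9×6 matrix has rank 5, and its Smith normal form has invariant factors (1,1,1,1,1).

Computing H_k = (kernel of ∂_k) / (image of ∂_{k+1}):

  H_0: rank C_0 − rank ∂_1 = 5 − 4 = 1, and the invariant factors of ∂_1 are all 1, so H_0 = Z.
  H_1: rank ker ∂_1 − rank ∂_2 = (9 − 4) − 5 = 0, and the invariant factors of ∂_2 are all 1, so H_1 = 0.
  H_2: rank ker ∂_2 − rank ∂_3 = (6 − 5) − 0 = 1, and there is no ∂_3, so H_2 = Z.

As a check, the Euler characteristic is 5 − 9 + 6 = 2, which agrees with 1 − 0 + 1 = 2.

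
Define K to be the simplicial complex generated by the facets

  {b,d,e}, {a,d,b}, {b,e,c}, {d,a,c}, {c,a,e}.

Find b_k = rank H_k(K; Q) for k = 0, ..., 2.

b_0 = 1, b_1 = 1, b_2 = 0.

Fix the vertex order a < b < c < d < e and write every simplex with vertices in increasing order. Then dim K = 2 and the simplices of K are:

  0-simplices (5): a, b, c, d, e
  1-simplices (10): ab, ac, ad, ae, bc, bd, be, cd, ce, de
  2-simplices (5): abd, acd, ace, bce, bde

Hence C_0 ≅ Z^5, C_1 ≅ Z^10, C_2 ≅ Z^5.

The boundary map ∂_1: C_1 → C_0 sends each edge [p,q] (with p < q) to q − p. For instance
  ∂ad = d − a.
This gives a 5×10 integer matrix of rank 4; reducing to Smith normal form yields diagonal entries (1,1,1,1).

∂_2: C_2 → C_1 acts by ∂[p,q,r] = [q,r] − [p,r] + [p,q]. For instance
  ∂acd = cd − ad + ac,
  ∂bce = ce − be + bc.
The 10×5 boundary matrix has rank 5 and Smith normal form diag(1,1,1,1,1).

From H_k ≅ ker(∂_k) / im(∂_{k+1}) we obtain:

  H_0: rank C_0 − rank ∂_1 = 5 − 4 = 1, and the invariant factors of ∂_1 are all 1, so H_0 ≅ Z.
  H_1: rank ker ∂_1 − rank ∂_2 = (10 − 4) − 5 = 1, and the invariant factors of ∂_2 are all 1, so H_1 ≅ Z.
  H_2: rank ker ∂_2 − rank ∂_3 = (5 − 5) − 0 = 0, and there is no ∂_3, so H_2 ≅ 0.

Hence the Betti numbers are b_0 = 1, b_1 = 1, b_2 = 0.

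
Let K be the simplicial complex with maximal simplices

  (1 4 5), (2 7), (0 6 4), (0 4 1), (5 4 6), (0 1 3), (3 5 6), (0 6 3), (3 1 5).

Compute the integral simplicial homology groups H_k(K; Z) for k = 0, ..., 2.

Fix the vertex order 0 < 1 < 2 < 3 < 4 < 5 < 6 < 7 and write every simplex with vertices in increasing order. Then dim K = 2 and the simplices of K are:

  0-simplices (8): [0], [1], [2], [3], [4], [5], [6], [7]
  1-simplices (13): [0,1], [0,3], [0,4], [0,6], [1,3], [1,4], [1,5], [2,7], [3,5], [3,6], [4,5], [4,6], [5,6]
  2-simplices (8): [0,1,3], [0,1,4], [0,3,6], [0,4,6], [1,3,5], [1,4,5], [3,5,6], [4,5,6]

giving chain groups C_0 ≅ Z^8, C_1 ≅ Z^13, C_2 ≅ Z^8.

Boundary ∂_1: C_1 → C_0 is given by ∂[p,q] = [q] − [p].
This gives a 8×13 integer matrix of rank 6; reducing to Smith normal form yields diagonal entries (1,1,1,1,1,1).

∂_2: C_2 → C_1 maps a triangle to the signed sum of its edges. For instance
  ∂[0,4,6] = [4,6] − [0,6] + [0,4],
  ∂[1,3,5] = [3,5] − [1,5] + [1,3].
As a 13×8 matrix over Z this has rank 7, with invariant factors (1,1,1,1,1,1,1).

Now H_k = ker ∂_k / im ∂_{k+1}, so:

  H_0: rank C_0 − rank ∂_1 = 8 − 6 = 2, and the invariant factors of ∂_1 are all 1, so H_0 = Z^2.
  H_1: rank ker ∂_1 − rank ∂_2 = (13 − 6) − 7 = 0, and the invariant factors of ∂_2 are all 1, so H_1 = 0.
  H_2: rank ker ∂_2 − rank ∂_3 = (8 − 7) − 0 = 1, and there is no ∂_3, so H_2 = Z.

As a check, the Euler characteristic is 8 − 13 + 8 = 3, which agrees with 2 − 0 + 1 = 3.

H_0 ≅ Z^2,  H_1 = 0,  H_2 ≅ Z.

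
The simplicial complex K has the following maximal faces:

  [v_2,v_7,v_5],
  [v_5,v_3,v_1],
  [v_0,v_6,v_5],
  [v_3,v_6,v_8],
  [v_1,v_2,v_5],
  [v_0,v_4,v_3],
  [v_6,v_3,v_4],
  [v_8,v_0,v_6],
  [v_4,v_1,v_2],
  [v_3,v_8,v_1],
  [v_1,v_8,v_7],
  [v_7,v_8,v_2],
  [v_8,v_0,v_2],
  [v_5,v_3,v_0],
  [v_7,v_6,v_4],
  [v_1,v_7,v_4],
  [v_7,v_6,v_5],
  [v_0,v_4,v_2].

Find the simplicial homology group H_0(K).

H_0 ≅ Z.

Take the total order v_0 < v_1 < v_2 < v_3 < v_4 < v_5 < v_6 < v_7 < v_8 on the vertex set. Then K (dimension 2) consists of the simplices:

  0-simplices (9): [v_0], [v_1], [v_2], [v_3], [v_4], [v_5], [v_6], [v_7], [v_8]
  1-simplices (27): (27 of them)
  2-simplices (18): (18 of them)

Hence C_0 ≅ Z^9, C_1 ≅ Z^27, C_2 ≅ Z^18.

The boundary map ∂_1: C_1 → C_0 is given by ∂[p,q] = [q] − [p].
The 9×27 boundary matrix has rank 8 and Smith normal form diag(1,1,1,1,1,1,1,1).

The boundary map ∂_2: C_2 → C_1 maps a triangle to the signed sum of its edges. For instance
  ∂[v_1,v_4,v_7] = [v_4,v_7] − [v_1,v_7] + [v_1,v_4],
  ∂[v_2,v_5,v_7] = [v_5,v_7] − [v_2,v_7] + [v_2,v_5].
The resulting 27×18 matrix has rank 18, and its Smith normal form has invariant factors (1,1,1,1,1,1,1,1,1,1,1,1,1,1,1,1,1,2).

Computing H_k = (kernel of ∂_k) / (image of ∂_{k+1}):

  H_0: rank C_0 − rank ∂_1 = 9 − 8 = 1, and the invariant factors of ∂_1 are all 1, so H_0 ≅ Z.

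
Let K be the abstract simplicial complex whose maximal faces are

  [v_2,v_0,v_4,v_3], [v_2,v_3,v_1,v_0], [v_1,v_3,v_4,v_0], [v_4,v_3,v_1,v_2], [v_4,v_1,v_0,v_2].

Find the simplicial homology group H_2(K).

H_2 = 0.

Take the total order v_0 < v_1 < v_2 < v_3 < v_4 on the vertex set. Then K (dimension 3) consists of the simplices:

  0-simplices (5): [v_0], [v_1], [v_2], [v_3], [v_4]
  1-simplices (10): [v_0,v_1], [v_0,v_2], [v_0,v_3], [v_0,v_4], [v_1,v_2], [v_1,v_3], [v_1,v_4], [v_2,v_3], [v_2,v_4], [v_3,v_4]
  2-simplices (10): [v_0,v_1,v_2], [v_0,v_1,v_3], [v_0,v_1,v_4], [v_0,v_2,v_3], [v_0,v_2,v_4], [v_0,v_3,v_4], [v_1,v_2,v_3], [v_1,v_2,v_4], [v_1,v_3,v_4], [v_2,v_3,v_4]
  3-simplices (5): [v_0,v_1,v_2,v_3], [v_0,v_1,v_2,v_4], [v_0,v_1,v_3,v_4], [v_0,v_2,v_3,v_4], [v_1,v_2,v_3,v_4]

so the chain groups are C_0 ≅ Z^5, C_1 ≅ Z^10, C_2 ≅ Z^10, C_3 ≅ Z^5.

The boundary map ∂_1: C_1 → C_0 is given by ∂[p,q] = [q] − [p]. For instance
  ∂[v_3,v_4] = [v_4] − [v_3].
The 5×10 boundary matrix has rank 4 and Smith normal form diag(1,1,1,1).

The boundary map ∂_2: C_2 → C_1 sends each 2-simplex [p,q,r] to [q,r] − [p,r] + [p,q]. For instance
  ∂[v_0,v_1,v_4] = [v_1,v_4] − [v_0,v_4] + [v_0,v_1],
  ∂[v_1,v_3,v_4] = [v_3,v_4] − [v_1,v_4] + [v_1,v_3].
The resulting 10×10 matrix has rank 6, and its Smith normal form has invariant factors (1,1,1,1,1,1).

The boundary map ∂_3: C_3 → C_2 sends each 3-simplex σ to the alternating sum Σ_i (−1)^i (σ with its i-th vertex removed). For instance
  ∂[v_0,v_2,v_3,v_4] = [v_2,v_3,v_4] − [v_0,v_3,v_4] + [v_0,v_2,v_4] − [v_0,v_2,v_3],
  ∂[v_0,v_1,v_2,v_4] = [v_1,v_2,v_4] − [v_0,v_2,v_4] + [v_0,v_1,v_4] − [v_0,v_1,v_2].
The resulting 10×5 matrix has rank 4, and its Smith normal form has invariant factors (1,1,1,1).

Reading off H_k = ker ∂_k / im ∂_{k+1}:

  H_2: rank ker ∂_2 − rank ∂_3 = (10 − 6) − 4 = 0, and the invariant factors of ∂_3 are all 1, so H_2 ≅ 0.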